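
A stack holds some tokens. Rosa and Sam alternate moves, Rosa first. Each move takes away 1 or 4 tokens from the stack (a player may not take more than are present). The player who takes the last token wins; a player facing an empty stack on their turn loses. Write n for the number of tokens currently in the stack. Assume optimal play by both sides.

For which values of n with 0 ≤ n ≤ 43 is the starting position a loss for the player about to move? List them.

0, 2, 5, 7, 10, 12, 15, 17, 20, 22, 25, 27, 30, 32, 35, 37, 40, 42

Use the standard recursion: the mover loses at a terminal position; elsewhere, the mover wins exactly when some move hands the opponent an L position.
n=0: no move → L
n=1: can move to 0, which is L ⇒ W
n=2: the only move is to 1(W), a W ⇒ L
n=3: can move to 2, which is L ⇒ W
n=4: can move to 0, which is L ⇒ W
n=5: moves to 4(W), 1(W); every one is W ⇒ L
n=6: can move to 5, which is L ⇒ W
n=7: moves to 6(W), 3(W); every one is W ⇒ L
n=8: can move to 7, which is L ⇒ W
n=9: can move to 5, which is L ⇒ W
n=10: moves to 9(W), 6(W); every one is W ⇒ L
n=11: can move to 10, which is L ⇒ W
n=12: moves to 11(W), 8(W); every one is W ⇒ L
n=13: can move to 12, which is L ⇒ W
n=14: can move to 10, which is L ⇒ W
n=15: moves to 14(W), 11(W); every one is W ⇒ L
n=16: can move to 15, which is L ⇒ W
n=17: moves to 16(W), 13(W); every one is W ⇒ L
n=18: can move to 17, which is L ⇒ W
n=19: can move to 15, which is L ⇒ W
n=20: moves to 19(W), 16(W); every one is W ⇒ L
n=21: can move to 20, which is L ⇒ W
n=22: moves to 21(W), 18(W); every one is W ⇒ L
n=23: can move to 22, which is L ⇒ W
n=24: can move to 20, which is L ⇒ W
n=25: moves to 24(W), 21(W); every one is W ⇒ L
n=26: can move to 25, which is L ⇒ W
n=27: moves to 26(W), 23(W); every one is W ⇒ L
n=28: can move to 27, which is L ⇒ W
n=29: can move to 25, which is L ⇒ W
n=30: moves to 29(W), 26(W); every one is W ⇒ L
n=31: can move to 30, which is L ⇒ W
n=32: moves to 31(W), 28(W); every one is W ⇒ L
n=33: can move to 32, which is L ⇒ W
n=34: can move to 30, which is L ⇒ W
n=35: moves to 34(W), 31(W); every one is W ⇒ L
n=36: can move to 35, which is L ⇒ W
n=37: moves to 36(W), 33(W); every one is W ⇒ L
n=38: can move to 37, which is L ⇒ W
n=39: can move to 35, which is L ⇒ W
n=40: moves to 39(W), 36(W); every one is W ⇒ L
n=41: can move to 40, which is L ⇒ W
n=42: moves to 41(W), 38(W); every one is W ⇒ L
n=43: can move to 42, which is L ⇒ W
Reading off the rows marked L gives the requested list; there are 18 such values of n.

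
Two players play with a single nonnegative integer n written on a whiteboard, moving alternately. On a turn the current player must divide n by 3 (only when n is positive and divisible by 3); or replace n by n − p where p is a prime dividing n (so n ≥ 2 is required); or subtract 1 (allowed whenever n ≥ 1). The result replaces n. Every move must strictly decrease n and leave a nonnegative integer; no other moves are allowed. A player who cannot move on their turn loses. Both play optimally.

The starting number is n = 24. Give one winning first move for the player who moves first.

Build the W/L table. Terminal = L. A non-terminal position is W if it has a move to some L; otherwise it is L.
n=0: no move → L
n=1: can move to 0, which is L ⇒ W
n=2: can move to 0, which is L ⇒ W
n=3: can move to 0, which is L ⇒ W
n=4: moves to 2(W), 3(W); every one is W ⇒ L
n=5: can move to 0, which is L ⇒ W
n=6: can move to 4, which is L ⇒ W
n=7: can move to 0, which is L ⇒ W
n=8: moves to 6(W), 7(W); every one is W ⇒ L
n=9: can move to 8, which is L ⇒ W
n=10: can move to 8, which is L ⇒ W
n=11: can move to 0, which is L ⇒ W
n=12: can move to 4, which is L ⇒ W
n=13: can move to 0, which is L ⇒ W
n=14: moves to 7(W), 12(W), 13(W); every one is W ⇒ L
n=15: can move to 14, which is L ⇒ W
n=16: can move to 14, which is L ⇒ W
n=17: can move to 0, which is L ⇒ W
n=18: moves to 6(W), 15(W), 16(W), 17(W); every one is W ⇒ L
n=19: can move to 0, which is L ⇒ W
n=20: can move to 18, which is L ⇒ W
n=21: can move to 14, which is L ⇒ W
n=22: moves to 11(W), 20(W), 21(W); every one is W ⇒ L
n=23: can move to 0, which is L ⇒ W
n=24: can move to 8, which is L ⇒ W
From 24, the L positions reachable in one move are: 8, 22. Any move reaching one of these is winning.

Move to 8.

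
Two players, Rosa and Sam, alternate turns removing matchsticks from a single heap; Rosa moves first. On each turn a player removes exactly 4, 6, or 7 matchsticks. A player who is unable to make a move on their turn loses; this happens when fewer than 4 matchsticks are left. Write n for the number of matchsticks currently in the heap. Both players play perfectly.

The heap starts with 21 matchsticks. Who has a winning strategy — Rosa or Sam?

Label each position W (a win for the player to move) or L (a loss). A position with no legal move is L; any other position is W exactly when some move reaches an L, and L when every move reaches a W.
n=0: no move → L
n=1: no move → L
n=2: no move → L
n=3: no move → L
n=4: →0(L), so W
n=5: →1(L), so W
n=6: →2(L), so W
n=7: →3(L), so W
n=8: →2(L), so W
n=9: →3(L), so W
n=10: →3(L), so W
n=11: →7(W), 5(W), 4(W) — all W, so L
n=12: →8(W), 6(W), 5(W) — all W, so L
n=13: →9(W), 7(W), 6(W) — all W, so L
n=14: →10(W), 8(W), 7(W) — all W, so L
n=15: →11(L), so W
n=16: →12(L), so W
n=17: →13(L), so W
n=18: →14(L), so W
n=19: →13(L), so W
n=20: →14(L), so W
n=21: →14(L), so W
From 21 Rosa can remove 7, leaving 14, reaching an L position.

Rosa wins.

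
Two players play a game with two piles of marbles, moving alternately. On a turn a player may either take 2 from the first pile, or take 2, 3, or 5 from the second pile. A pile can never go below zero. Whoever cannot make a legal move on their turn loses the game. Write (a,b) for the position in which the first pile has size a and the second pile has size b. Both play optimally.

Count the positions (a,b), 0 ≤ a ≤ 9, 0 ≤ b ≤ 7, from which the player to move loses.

Compute win/loss labels from the base case upward. A position with no move is L. Any other position is W if it can reach an L in one move, else L.
Every move lowers a or b (never raises either), so fill the grid row by row in increasing a, and left to right within a row: each cell's successors are then already labelled.
      b=0  b=1  b=2  b=3  b=4  b=5  b=6  b=7
a=0:    L    L    W    W    W    W    W    L
a=1:    L    L    W    W    W    W    W    L
a=2:    W    W    L    L    W    W    W    W
a=3:    W    W    L    L    W    W    W    W
a=4:    L    L    W    W    W    W    W    L
a=5:    L    L    W    W    W    W    W    L
a=6:    W    W    L    L    W    W    W    W
a=7:    W    W    L    L    W    W    W    W
a=8:    L    L    W    W    W    W    W    L
a=9:    L    L    W    W    W    W    W    L
Cells with no legal move (terminal, hence L): (0,0), (0,1), (1,0), (1,1).
The remaining L cells, each justified by listing all of its moves:
(0,7): →(0,5)(W), (0,4)(W), (0,2)(W) — all W, so L
(1,7): →(1,5)(W), (1,4)(W), (1,2)(W) — all W, so L
(2,2): →(0,2)(W), (2,0)(W) — all W, so L
(2,3): →(0,3)(W), (2,1)(W), (2,0)(W) — all W, so L
(3,2): →(1,2)(W), (3,0)(W) — all W, so L
(3,3): →(1,3)(W), (3,1)(W), (3,0)(W) — all W, so L
(4,0): →(2,0)(W) only, which is W, so L
(4,1): →(2,1)(W) only, which is W, so L
(4,7): →(2,7)(W), (4,5)(W), (4,4)(W), (4,2)(W) — all W, so L
(5,0): →(3,0)(W) only, which is W, so L
(5,1): →(3,1)(W) only, which is W, so L
(5,7): →(3,7)(W), (5,5)(W), (5,4)(W), (5,2)(W) — all W, so L
(6,2): →(4,2)(W), (6,0)(W) — all W, so L
(6,3): →(4,3)(W), (6,1)(W), (6,0)(W) — all W, so L
(7,2): →(5,2)(W), (7,0)(W) — all W, so L
(7,3): →(5,3)(W), (7,1)(W), (7,0)(W) — all W, so L
(8,0): →(6,0)(W) only, which is W, so L
(8,1): →(6,1)(W) only, which is W, so L
(8,7): →(6,7)(W), (8,5)(W), (8,4)(W), (8,2)(W) — all W, so L
(9,0): →(7,0)(W) only, which is W, so L
(9,1): →(7,1)(W) only, which is W, so L
(9,7): →(7,7)(W), (9,5)(W), (9,4)(W), (9,2)(W) — all W, so L
Every other cell has at least one move into one of the L cells above, so it is W.
L cells per row: a=0: 3, a=1: 3, a=2: 2, a=3: 2, a=4: 3, a=5: 3, a=6: 2, a=7: 2, a=8: 3, a=9: 3; total 26.

26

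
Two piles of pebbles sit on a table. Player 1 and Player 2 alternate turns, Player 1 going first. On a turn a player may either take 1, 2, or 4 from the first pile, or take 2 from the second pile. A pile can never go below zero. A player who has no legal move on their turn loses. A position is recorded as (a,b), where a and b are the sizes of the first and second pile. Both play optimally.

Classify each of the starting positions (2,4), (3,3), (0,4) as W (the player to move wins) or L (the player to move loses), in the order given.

(2,4): W, (3,3): W, (0,4): L

Classify positions by backward induction: terminal positions (no move available) are L. From any other position, the mover wins iff some move reaches an L.
No move ever increases a pile, so every position that can arise here has a ≤ 3 and b ≤ 4; it is enough to label the cells with 0 ≤ a ≤ 3 and 0 ≤ b ≤ 4.
Every move lowers a or b (never raises either), so fill the grid row by row in increasing a, and left to right within a row: each cell's successors are then already labelled.
      b=0  b=1  b=2  b=3  b=4
a=0:    L    L    W    W    L
a=1:    W    W    L    L    W
a=2:    W    W    W    W    W
a=3:    L    L    W    W    L
Cells with no legal move (terminal, hence L): (0,0), (0,1).
The remaining L cells, each justified by listing all of its moves:
(0,4): L (sole option (0,2)(W) is W)
(1,2): L (options (0,2)(W), (1,0)(W) are all W)
(1,3): L (options (0,3)(W), (1,1)(W) are all W)
(3,0): L (options (2,0)(W), (1,0)(W) are all W)
(3,1): L (options (2,1)(W), (1,1)(W) are all W)
(3,4): L (options (2,4)(W), (1,4)(W), (3,2)(W) are all W)
Every other cell has at least one move into one of the L cells above, so it is W.
(2,4): the move to (0,4) reaches an L cell, so W
(3,3): the move to (1,3) reaches an L cell, so W
(0,4): one of the L cells justified above, so L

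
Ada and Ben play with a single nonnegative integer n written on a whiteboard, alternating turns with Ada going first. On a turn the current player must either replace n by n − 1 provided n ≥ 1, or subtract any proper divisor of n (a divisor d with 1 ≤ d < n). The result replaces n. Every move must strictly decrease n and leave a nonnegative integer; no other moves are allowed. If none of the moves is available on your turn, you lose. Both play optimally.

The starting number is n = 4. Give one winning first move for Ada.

Compute win/loss labels from the base case upward. A position with no move is L. Any other position is W if it can reach an L in one move, else L.
n=0: no move → L
n=1: reaches L-position 0 → W
n=2: only reaches 1(W), which is W → L
n=3: reaches L-position 2 → W
n=4: reaches L-position 2 → W
From 4, the L positions reachable in one move are: 2.

Move to 2.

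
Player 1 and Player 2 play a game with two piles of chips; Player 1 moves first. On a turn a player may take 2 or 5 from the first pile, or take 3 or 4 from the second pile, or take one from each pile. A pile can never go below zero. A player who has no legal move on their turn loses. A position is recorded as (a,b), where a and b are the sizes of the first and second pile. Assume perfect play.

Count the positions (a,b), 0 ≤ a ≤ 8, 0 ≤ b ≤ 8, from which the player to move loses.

Use the standard recursion: the mover loses at a terminal position; elsewhere, the mover wins exactly when some move hands the opponent an L position.
Every move lowers a or b (never raises either), so fill the grid row by row in increasing a, and left to right within a row: each cell's successors are then already labelled.
      b=0  b=1  b=2  b=3  b=4  b=5  b=6  b=7  b=8
a=0:    L    L    L    W    W    W    W    L    L
a=1:    L    W    W    W    W    L    L    L    W
a=2:    W    W    W    L    L    L    W    W    W
a=3:    W    L    L    L    W    W    W    W    L
a=4:    L    L    W    W    W    W    L    L    L
a=5:    W    W    W    W    L    L    L    W    W
a=6:    W    W    L    L    L    W    W    W    W
a=7:    L    L    L    W    W    W    W    L    L
a=8:    L    W    W    W    W    L    L    L    W
Cells with no legal move (terminal, hence L): (0,0), (0,1), (0,2), (1,0).
The remaining L cells, each justified by listing all of its moves:
(0,7): only reaches (0,4)(W), (0,3)(W), all W → L
(0,8): only reaches (0,5)(W), (0,4)(W), all W → L
(1,5): only reaches (1,2)(W), (1,1)(W), (0,4)(W), all W → L
(1,6): only reaches (1,3)(W), (1,2)(W), (0,5)(W), all W → L
(1,7): only reaches (1,4)(W), (1,3)(W), (0,6)(W), all W → L
(2,3): only reaches (0,3)(W), (2,0)(W), (1,2)(W), all W → L
(2,4): only reaches (0,4)(W), (2,1)(W), (2,0)(W), (1,3)(W), all W → L
(2,5): only reaches (0,5)(W), (2,2)(W), (2,1)(W), (1,4)(W), all W → L
(3,1): only reaches (1,1)(W), (2,0)(W), all W → L
(3,2): only reaches (1,2)(W), (2,1)(W), all W → L
(3,3): only reaches (1,3)(W), (3,0)(W), (2,2)(W), all W → L
(3,8): only reaches (1,8)(W), (3,5)(W), (3,4)(W), (2,7)(W), all W → L
(4,0): only reaches (2,0)(W), which is W → L
(4,1): only reaches (2,1)(W), (3,0)(W), all W → L
(4,6): only reaches (2,6)(W), (4,3)(W), (4,2)(W), (3,5)(W), all W → L
(4,7): only reaches (2,7)(W), (4,4)(W), (4,3)(W), (3,6)(W), all W → L
(4,8): only reaches (2,8)(W), (4,5)(W), (4,4)(W), (3,7)(W), all W → L
(5,4): only reaches (3,4)(W), (0,4)(W), (5,1)(W), (5,0)(W), (4,3)(W), all W → L
(5,5): only reaches (3,5)(W), (0,5)(W), (5,2)(W), (5,1)(W), (4,4)(W), all W → L
(5,6): only reaches (3,6)(W), (0,6)(W), (5,3)(W), (5,2)(W), (4,5)(W), all W → L
(6,2): only reaches (4,2)(W), (1,2)(W), (5,1)(W), all W → L
(6,3): only reaches (4,3)(W), (1,3)(W), (6,0)(W), (5,2)(W), all W → L
(6,4): only reaches (4,4)(W), (1,4)(W), (6,1)(W), (6,0)(W), (5,3)(W), all W → L
(7,0): only reaches (5,0)(W), (2,0)(W), all W → L
(7,1): only reaches (5,1)(W), (2,1)(W), (6,0)(W), all W → L
(7,2): only reaches (5,2)(W), (2,2)(W), (6,1)(W), all W → L
(7,7): only reaches (5,7)(W), (2,7)(W), (7,4)(W), (7,3)(W), (6,6)(W), all W → L
(7,8): only reaches (5,8)(W), (2,8)(W), (7,5)(W), (7,4)(W), (6,7)(W), all W → L
(8,0): only reaches (6,0)(W), (3,0)(W), all W → L
(8,5): only reaches (6,5)(W), (3,5)(W), (8,2)(W), (8,1)(W), (7,4)(W), all W → L
(8,6): only reaches (6,6)(W), (3,6)(W), (8,3)(W), (8,2)(W), (7,5)(W), all W → L
(8,7): only reaches (6,7)(W), (3,7)(W), (8,4)(W), (8,3)(W), (7,6)(W), all W → L
Every other cell has at least one move into one of the L cells above, so it is W.
L cells per row: a=0: 5, a=1: 4, a=2: 3, a=3: 4, a=4: 5, a=5: 3, a=6: 3, a=7: 5, a=8: 4; total 36.

36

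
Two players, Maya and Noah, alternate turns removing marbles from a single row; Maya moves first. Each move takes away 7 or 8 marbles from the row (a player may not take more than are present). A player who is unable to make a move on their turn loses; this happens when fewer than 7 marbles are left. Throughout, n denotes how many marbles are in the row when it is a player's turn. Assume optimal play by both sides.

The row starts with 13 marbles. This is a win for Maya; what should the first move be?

Compute win/loss labels from the base case upward. A position with no move is L. Any other position is W if it can reach an L in one move, else L.
n=0: no move → L
n=1: no move → L
n=2: no move → L
n=3: no move → L
n=4: no move → L
n=5: no move → L
n=6: no move → L
n=7: W (go to 0, an L position)
n=8: W (go to 1, an L position)
n=9: W (go to 2, an L position)
n=10: W (go to 3, an L position)
n=11: W (go to 4, an L position)
n=12: W (go to 5, an L position)
n=13: W (go to 6, an L position)
From 13, the L positions reachable in one move are: 6, 5. Any move reaching one of these is winning.

Remove 7, leaving 6.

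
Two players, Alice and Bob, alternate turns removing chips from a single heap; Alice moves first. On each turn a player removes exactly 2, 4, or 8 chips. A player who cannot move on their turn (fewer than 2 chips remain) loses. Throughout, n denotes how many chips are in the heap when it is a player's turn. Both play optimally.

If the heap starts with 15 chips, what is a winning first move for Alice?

Positions with no move are L. A position that does have a move is losing for the player to move precisely when every available move leads to a winning position for the opponent. Fill in the labels:
n=0: no move → L
n=1: no move → L
n=2: →0(L), so W
n=3: →1(L), so W
n=4: →0(L), so W
n=5: →1(L), so W
n=6: →4(W), 2(W) — all W, so L
n=7: →5(W), 3(W) — all W, so L
n=8: →6(L), so W
n=9: →7(L), so W
n=10: →6(L), so W
n=11: →7(L), so W
n=12: →10(W), 8(W), 4(W) — all W, so L
n=13: →11(W), 9(W), 5(W) — all W, so L
n=14: →12(L), so W
n=15: →13(L), so W
From 15, the L positions reachable in one move are: 13, 7. Any move reaching one of these is winning.

Remove 2, leaving 13.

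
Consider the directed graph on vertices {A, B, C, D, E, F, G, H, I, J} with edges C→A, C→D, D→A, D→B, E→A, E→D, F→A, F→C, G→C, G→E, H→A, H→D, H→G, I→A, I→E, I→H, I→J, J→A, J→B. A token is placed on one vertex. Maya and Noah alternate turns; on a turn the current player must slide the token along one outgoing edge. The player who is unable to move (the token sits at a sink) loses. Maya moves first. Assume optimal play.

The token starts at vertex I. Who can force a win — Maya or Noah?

Work bottom-up. With no move the player to move loses. Otherwise the position is W if at least one move leads to an L position for the opponent, and L if every move leads to a W.
Every edge goes from a vertex to one that appears earlier in the order A, B, D, E, C, G, F, J, H, I, so processing vertices in that order labels each vertex after all of its successors.
A: no outgoing edge → L
B: no outgoing edge → L
D: can move to B, which is L ⇒ W
E: can move to A, which is L ⇒ W
C: can move to A, which is L ⇒ W
G: moves to C(W), E(W); every one is W ⇒ L
F: can move to A, which is L ⇒ W
J: can move to B, which is L ⇒ W
H: can move to G, which is L ⇒ W
I: can move to A, which is L ⇒ W
From I Maya can move to A, reaching an L position.

Maya wins.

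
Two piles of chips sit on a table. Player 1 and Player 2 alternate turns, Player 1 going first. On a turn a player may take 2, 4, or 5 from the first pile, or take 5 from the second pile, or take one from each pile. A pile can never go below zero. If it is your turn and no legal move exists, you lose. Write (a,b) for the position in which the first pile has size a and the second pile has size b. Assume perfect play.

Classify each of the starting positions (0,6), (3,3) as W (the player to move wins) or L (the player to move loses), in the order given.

Classify positions by backward induction: terminal positions (no move available) are L. From any other position, the mover wins iff some move reaches an L.
No move ever increases a pile, so every position that can arise here has a ≤ 3 and b ≤ 6; it is enough to label the cells with 0 ≤ a ≤ 3 and 0 ≤ b ≤ 6.
Every move lowers a or b (never raises either), so fill the grid row by row in increasing a, and left to right within a row: each cell's successors are then already labelled.
      b=0  b=1  b=2  b=3  b=4  b=5  b=6
a=0:    L    L    L    L    L    W    W
a=1:    L    W    W    W    W    W    L
a=2:    W    W    W    W    W    L    L
a=3:    W    L    L    L    L    L    W
Cells with no legal move (terminal, hence L): (0,0), (0,1), (0,2), (0,3), (0,4), (1,0).
The remaining L cells, each justified by listing all of its moves:
(1,6): moves to (1,1)(W), (0,5)(W); every one is W ⇒ L
(2,5): moves to (0,5)(W), (2,0)(W), (1,4)(W); every one is W ⇒ L
(2,6): moves to (0,6)(W), (2,1)(W), (1,5)(W); every one is W ⇒ L
(3,1): moves to (1,1)(W), (2,0)(W); every one is W ⇒ L
(3,2): moves to (1,2)(W), (2,1)(W); every one is W ⇒ L
(3,3): moves to (1,3)(W), (2,2)(W); every one is W ⇒ L
(3,4): moves to (1,4)(W), (2,3)(W); every one is W ⇒ L
(3,5): moves to (1,5)(W), (3,0)(W), (2,4)(W); every one is W ⇒ L
Every other cell has at least one move into one of the L cells above, so it is W.
(0,6): the move to (0,1) reaches an L cell, so W
(3,3): one of the L cells justified above, so L

(0,6): W, (3,3): L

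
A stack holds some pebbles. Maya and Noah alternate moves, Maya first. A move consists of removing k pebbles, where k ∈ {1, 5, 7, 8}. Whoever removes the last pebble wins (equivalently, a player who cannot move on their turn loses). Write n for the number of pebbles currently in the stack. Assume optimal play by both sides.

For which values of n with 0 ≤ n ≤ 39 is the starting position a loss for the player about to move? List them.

0, 2, 4, 6, 15, 17, 19, 21, 30, 32, 34, 36

Label each position W (a win for the player to move) or L (a loss). A position with no legal move is L; any other position is W exactly when some move reaches an L, and L when every move reaches a W.
n=0: no move → L
n=1: W (go to 0, an L position)
n=2: L (sole option 1(W) is W)
n=3: W (go to 2, an L position)
n=4: L (sole option 3(W) is W)
n=5: W (go to 4, an L position)
n=6: L (options 5(W), 1(W) are all W)
n=7: W (go to 6, an L position)
n=8: W (go to 0, an L position)
n=9: W (go to 4, an L position)
n=10: W (go to 2, an L position)
n=11: W (go to 6, an L position)
n=12: W (go to 4, an L position)
n=13: W (go to 6, an L position)
n=14: W (go to 6, an L position)
n=15: L (options 14(W), 10(W), 8(W), 7(W) are all W)
n=16: W (go to 15, an L position)
n=17: L (options 16(W), 12(W), 10(W), 9(W) are all W)
n=18: W (go to 17, an L position)
n=19: L (options 18(W), 14(W), 12(W), 11(W) are all W)
n=20: W (go to 19, an L position)
n=21: L (options 20(W), 16(W), 14(W), 13(W) are all W)
n=22: W (go to 21, an L position)
n=23: W (go to 15, an L position)
n=24: W (go to 19, an L position)
n=25: W (go to 17, an L position)
n=26: W (go to 21, an L position)
n=27: W (go to 19, an L position)
n=28: W (go to 21, an L position)
n=29: W (go to 21, an L position)
n=30: L (options 29(W), 25(W), 23(W), 22(W) are all W)
n=31: W (go to 30, an L position)
n=32: L (options 31(W), 27(W), 25(W), 24(W) are all W)
n=33: W (go to 32, an L position)
n=34: L (options 33(W), 29(W), 27(W), 26(W) are all W)
n=35: W (go to 34, an L position)
n=36: L (options 35(W), 31(W), 29(W), 28(W) are all W)
n=37: W (go to 36, an L position)
n=38: W (go to 30, an L position)
n=39: W (go to 34, an L position)
Reading off the rows marked L gives the requested list; there are 12 such values of n.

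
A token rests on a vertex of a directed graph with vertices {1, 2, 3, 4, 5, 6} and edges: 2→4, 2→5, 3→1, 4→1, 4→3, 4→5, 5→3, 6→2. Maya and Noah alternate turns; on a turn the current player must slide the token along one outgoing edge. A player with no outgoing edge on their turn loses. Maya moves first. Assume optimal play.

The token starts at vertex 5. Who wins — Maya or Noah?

Noah wins.

Compute win/loss labels from the base case upward. A position with no move is L. Any other position is W if it can reach an L in one move, else L.
Every edge goes from a vertex to one that appears earlier in the order 1, 3, 5, 4, 2, 6, so processing vertices in that order labels each vertex after all of its successors.
1: no outgoing edge → L
3: →1(L), so W
5: →3(W) only, which is W, so L
4: →5(L), so W
2: →5(L), so W
6: →2(W) only, which is W, so L
The starting position 5 is L: whatever Maya does, the opponent receives a W position.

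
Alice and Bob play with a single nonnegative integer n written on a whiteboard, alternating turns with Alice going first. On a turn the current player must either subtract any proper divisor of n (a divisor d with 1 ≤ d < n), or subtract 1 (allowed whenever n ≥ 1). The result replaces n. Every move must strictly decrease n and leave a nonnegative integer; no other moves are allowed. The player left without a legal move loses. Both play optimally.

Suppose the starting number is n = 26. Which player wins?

Alice wins.

Positions with no move are L. A position that does have a move is losing for the player to move precisely when every available move leads to a winning position for the opponent. Fill in the labels:
n=0: no move → L
n=1: W (go to 0, an L position)
n=2: L (sole option 1(W) is W)
n=3: W (go to 2, an L position)
n=4: W (go to 2, an L position)
n=5: L (sole option 4(W) is W)
n=6: W (go to 5, an L position)
n=7: L (sole option 6(W) is W)
n=8: W (go to 7, an L position)
n=9: L (options 6(W), 8(W) are all W)
n=10: W (go to 5, an L position)
n=11: L (sole option 10(W) is W)
n=12: W (go to 9, an L position)
n=13: L (sole option 12(W) is W)
n=14: W (go to 7, an L position)
n=15: L (options 10(W), 12(W), 14(W) are all W)
n=16: W (go to 15, an L position)
n=17: L (sole option 16(W) is W)
n=18: W (go to 9, an L position)
n=19: L (sole option 18(W) is W)
n=20: W (go to 15, an L position)
n=21: L (options 14(W), 18(W), 20(W) are all W)
n=22: W (go to 11, an L position)
n=23: L (sole option 22(W) is W)
n=24: W (go to 21, an L position)
n=25: L (options 20(W), 24(W) are all W)
n=26: W (go to 13, an L position)
The starting position 26 is W: Alice should move to 13, handing over an L position.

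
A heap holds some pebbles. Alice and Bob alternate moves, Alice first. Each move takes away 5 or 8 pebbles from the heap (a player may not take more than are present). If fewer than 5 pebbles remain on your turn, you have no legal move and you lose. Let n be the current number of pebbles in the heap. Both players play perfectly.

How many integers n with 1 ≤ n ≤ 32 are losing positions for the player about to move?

Compute win/loss labels from the base case upward. A position with no move is L. Any other position is W if it can reach an L in one move, else L.
n=0: no move → L
n=1: no move → L
n=2: no move → L
n=3: no move → L
n=4: no move → L
n=5: reaches L-position 0 → W
n=6: reaches L-position 1 → W
n=7: reaches L-position 2 → W
n=8: reaches L-position 3 → W
n=9: reaches L-position 4 → W
n=10: reaches L-position 2 → W
n=11: reaches L-position 3 → W
n=12: reaches L-position 4 → W
n=13: only reaches 8(W), 5(W), all W → L
n=14: only reaches 9(W), 6(W), all W → L
n=15: only reaches 10(W), 7(W), all W → L
n=16: only reaches 11(W), 8(W), all W → L
n=17: only reaches 12(W), 9(W), all W → L
n=18: reaches L-position 13 → W
n=19: reaches L-position 14 → W
n=20: reaches L-position 15 → W
n=21: reaches L-position 16 → W
n=22: reaches L-position 17 → W
n=23: reaches L-position 15 → W
n=24: reaches L-position 16 → W
n=25: reaches L-position 17 → W
n=26: only reaches 21(W), 18(W), all W → L
n=27: only reaches 22(W), 19(W), all W → L
n=28: only reaches 23(W), 20(W), all W → L
n=29: only reaches 24(W), 21(W), all W → L
n=30: only reaches 25(W), 22(W), all W → L
n=31: reaches L-position 26 → W
n=32: reaches L-position 27 → W
L entries with 1 ≤ n ≤ 32 (n=0 is outside the asked range and is not counted): n = 1, 2, 3, 4, 13, 14, 15, 16, 17, 26, 27, 28, 29, 30; that makes 14.

14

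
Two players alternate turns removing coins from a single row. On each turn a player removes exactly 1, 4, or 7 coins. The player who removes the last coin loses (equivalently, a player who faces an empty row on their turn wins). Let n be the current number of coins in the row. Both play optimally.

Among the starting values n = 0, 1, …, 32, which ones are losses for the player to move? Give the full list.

Build the W/L table. Terminal = W. A non-terminal position is W if it has a move to some L; otherwise it is L.
n=0: no move; the opponent has just taken the last coin and therefore loses → W
n=1: →0(W) only, which is W, so L
n=2: →1(L), so W
n=3: →2(W) only, which is W, so L
n=4: →3(L), so W
n=5: →1(L), so W
n=6: →5(W), 2(W) — all W, so L
n=7: →6(L), so W
n=8: →1(L), so W
n=9: →8(W), 5(W), 2(W) — all W, so L
n=10: →9(L), so W
n=11: →10(W), 7(W), 4(W) — all W, so L
n=12: →11(L), so W
n=13: →9(L), so W
n=14: →13(W), 10(W), 7(W) — all W, so L
n=15: →14(L), so W
n=16: →9(L), so W
n=17: →16(W), 13(W), 10(W) — all W, so L
n=18: →17(L), so W
n=19: →18(W), 15(W), 12(W) — all W, so L
n=20: →19(L), so W
n=21: →17(L), so W
n=22: →21(W), 18(W), 15(W) — all W, so L
n=23: →22(L), so W
n=24: →17(L), so W
n=25: →24(W), 21(W), 18(W) — all W, so L
n=26: →25(L), so W
n=27: →26(W), 23(W), 20(W) — all W, so L
n=28: →27(L), so W
n=29: →25(L), so W
n=30: →29(W), 26(W), 23(W) — all W, so L
n=31: →30(L), so W
n=32: →25(L), so W
Reading off the rows marked L gives the requested list; there are 12 such values of n.

1, 3, 6, 9, 11, 14, 17, 19, 22, 25, 27, 30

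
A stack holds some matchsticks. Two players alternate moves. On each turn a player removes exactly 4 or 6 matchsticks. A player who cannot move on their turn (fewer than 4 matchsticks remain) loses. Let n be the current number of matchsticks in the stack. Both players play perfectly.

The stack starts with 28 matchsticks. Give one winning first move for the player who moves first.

Remove 6, leaving 22.

Build the W/L table. Terminal = L. A non-terminal position is W if it has a move to some L; otherwise it is L.
n=0: no move → L
n=1: no move → L
n=2: no move → L
n=3: no move → L
n=4: reaches L-position 0 → W
n=5: reaches L-position 1 → W
n=6: reaches L-position 2 → W
n=7: reaches L-position 3 → W
n=8: reaches L-position 2 → W
n=9: reaches L-position 3 → W
n=10: only reaches 6(W), 4(W), all W → L
n=11: only reaches 7(W), 5(W), all W → L
n=12: only reaches 8(W), 6(W), all W → L
n=13: only reaches 9(W), 7(W), all W → L
n=14: reaches L-position 10 → W
n=15: reaches L-position 11 → W
n=16: reaches L-position 12 → W
n=17: reaches L-position 13 → W
n=18: reaches L-position 12 → W
n=19: reaches L-position 13 → W
n=20: only reaches 16(W), 14(W), all W → L
n=21: only reaches 17(W), 15(W), all W → L
n=22: only reaches 18(W), 16(W), all W → L
n=23: only reaches 19(W), 17(W), all W → L
n=24: reaches L-position 20 → W
n=25: reaches L-position 21 → W
n=26: reaches L-position 22 → W
n=27: reaches L-position 23 → W
n=28: reaches L-position 22 → W
From 28, the L positions reachable in one move are: 22.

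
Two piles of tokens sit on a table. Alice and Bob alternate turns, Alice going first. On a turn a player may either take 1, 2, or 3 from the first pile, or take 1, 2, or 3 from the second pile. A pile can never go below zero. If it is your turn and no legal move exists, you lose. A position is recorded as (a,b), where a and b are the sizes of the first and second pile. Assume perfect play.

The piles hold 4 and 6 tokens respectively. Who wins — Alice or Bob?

Work bottom-up. With no move the player to move loses. Otherwise the position is W if at least one move leads to an L position for the opponent, and L if every move leads to a W.
No move ever increases a pile, so every position that can arise here has a ≤ 4 and b ≤ 6; it is enough to label the cells with 0 ≤ a ≤ 4 and 0 ≤ b ≤ 6.
Every move lowers a or b (never raises either), so fill the grid row by row in increasing a, and left to right within a row: each cell's successors are then already labelled.
      b=0  b=1  b=2  b=3  b=4  b=5  b=6
a=0:    L    W    W    W    L    W    W
a=1:    W    L    W    W    W    L    W
a=2:    W    W    L    W    W    W    L
a=3:    W    W    W    L    W    W    W
a=4:    L    W    W    W    L    W    W
Cells with no legal move (terminal, hence L): (0,0).
The remaining L cells, each justified by listing all of its moves:
(0,4): only reaches (0,3)(W), (0,2)(W), (0,1)(W), all W → L
(1,1): only reaches (0,1)(W), (1,0)(W), all W → L
(1,5): only reaches (0,5)(W), (1,4)(W), (1,3)(W), (1,2)(W), all W → L
(2,2): only reaches (1,2)(W), (0,2)(W), (2,1)(W), (2,0)(W), all W → L
(2,6): only reaches (1,6)(W), (0,6)(W), (2,5)(W), (2,4)(W), (2,3)(W), all W → L
(3,3): only reaches (2,3)(W), (1,3)(W), (0,3)(W), (3,2)(W), (3,1)(W), (3,0)(W), all W → L
(4,0): only reaches (3,0)(W), (2,0)(W), (1,0)(W), all W → L
(4,4): only reaches (3,4)(W), (2,4)(W), (1,4)(W), (4,3)(W), (4,2)(W), (4,1)(W), all W → L
Every other cell has at least one move into one of the L cells above, so it is W.
The starting position (4,6) is W: Alice should move to (2,6), handing over an L position.

Alice wins.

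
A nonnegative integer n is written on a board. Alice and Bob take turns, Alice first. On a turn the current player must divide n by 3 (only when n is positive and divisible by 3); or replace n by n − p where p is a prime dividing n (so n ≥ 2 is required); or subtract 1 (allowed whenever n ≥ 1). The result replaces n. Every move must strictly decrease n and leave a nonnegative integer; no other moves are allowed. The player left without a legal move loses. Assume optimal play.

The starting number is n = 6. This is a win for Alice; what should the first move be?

Move to 4.

Positions with no move are L. A position that does have a move is losing for the player to move precisely when every available move leads to a winning position for the opponent. Fill in the labels:
n=0: no move → L
n=1: reaches L-position 0 → W
n=2: reaches L-position 0 → W
n=3: reaches L-position 0 → W
n=4: only reaches 2(W), 3(W), all W → L
n=5: reaches L-position 0 → W
n=6: reaches L-position 4 → W
From 6, the L positions reachable in one move are: 4.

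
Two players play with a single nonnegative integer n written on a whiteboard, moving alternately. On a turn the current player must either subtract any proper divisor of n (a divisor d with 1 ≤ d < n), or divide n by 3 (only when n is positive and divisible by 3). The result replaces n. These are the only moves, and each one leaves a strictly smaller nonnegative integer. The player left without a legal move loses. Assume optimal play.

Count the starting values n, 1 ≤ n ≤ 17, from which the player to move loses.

8

Work bottom-up. With no move the player to move loses. Otherwise the position is W if at least one move leads to an L position for the opponent, and L if every move leads to a W.
n=0: no move → L
n=1: no move → L
n=2: W (go to 1, an L position)
n=3: W (go to 1, an L position)
n=4: L (options 2(W), 3(W) are all W)
n=5: W (go to 4, an L position)
n=6: W (go to 4, an L position)
n=7: L (sole option 6(W) is W)
n=8: W (go to 4, an L position)
n=9: L (options 3(W), 6(W), 8(W) are all W)
n=10: W (go to 9, an L position)
n=11: L (sole option 10(W) is W)
n=12: W (go to 4, an L position)
n=13: L (sole option 12(W) is W)
n=14: W (go to 7, an L position)
n=15: L (options 5(W), 10(W), 12(W), 14(W) are all W)
n=16: W (go to 15, an L position)
n=17: L (sole option 16(W) is W)
L entries with 1 ≤ n ≤ 17 (n=0 is outside the asked range and is not counted): n = 1, 4, 7, 9, 11, 13, 15, 17; that makes 8.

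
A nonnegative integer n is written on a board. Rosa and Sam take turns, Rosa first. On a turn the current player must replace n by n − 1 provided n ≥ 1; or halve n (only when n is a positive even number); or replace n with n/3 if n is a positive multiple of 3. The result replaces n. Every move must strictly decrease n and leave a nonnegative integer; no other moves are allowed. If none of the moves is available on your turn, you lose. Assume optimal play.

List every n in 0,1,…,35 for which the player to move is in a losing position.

0, 2, 5, 7, 9, 11, 13, 16, 19, 23, 25, 28, 30, 34

Positions with no move are L. A position that does have a move is losing for the player to move precisely when every available move leads to a winning position for the opponent. Fill in the labels:
n=0: no move → L
n=1: →0(L), so W
n=2: →1(W) only, which is W, so L
n=3: →2(L), so W
n=4: →2(L), so W
n=5: →4(W) only, which is W, so L
n=6: →2(L), so W
n=7: →6(W) only, which is W, so L
n=8: →7(L), so W
n=9: →3(W), 8(W) — all W, so L
n=10: →5(L), so W
n=11: →10(W) only, which is W, so L
n=12: →11(L), so W
n=13: →12(W) only, which is W, so L
n=14: →7(L), so W
n=15: →5(L), so W
n=16: →8(W), 15(W) — all W, so L
n=17: →16(L), so W
n=18: →9(L), so W
n=19: →18(W) only, which is W, so L
n=20: →19(L), so W
n=21: →7(L), so W
n=22: →11(L), so W
n=23: →22(W) only, which is W, so L
n=24: →23(L), so W
n=25: →24(W) only, which is W, so L
n=26: →13(L), so W
n=27: →9(L), so W
n=28: →14(W), 27(W) — all W, so L
n=29: →28(L), so W
n=30: →10(W), 15(W), 29(W) — all W, so L
n=31: →30(L), so W
n=32: →16(L), so W
n=33: →11(L), so W
n=34: →17(W), 33(W) — all W, so L
n=35: →34(L), so W
The losing starting values of n are exactly the entries labelled L in this table (14 of them).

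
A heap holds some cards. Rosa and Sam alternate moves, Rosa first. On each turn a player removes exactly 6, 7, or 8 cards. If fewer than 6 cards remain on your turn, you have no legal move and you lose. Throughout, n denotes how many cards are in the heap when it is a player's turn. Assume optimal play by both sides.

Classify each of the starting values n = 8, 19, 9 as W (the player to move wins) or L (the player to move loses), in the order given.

Build the W/L table. Terminal = L. A non-terminal position is W if it has a move to some L; otherwise it is L.
n=0: no move → L
n=1: no move → L
n=2: no move → L
n=3: no move → L
n=4: no move → L
n=5: no move → L
n=6: W (go to 0, an L position)
n=7: W (go to 1, an L position)
n=8: W (go to 2, an L position)
n=9: W (go to 3, an L position)
n=10: W (go to 4, an L position)
n=11: W (go to 5, an L position)
n=12: W (go to 5, an L position)
n=13: W (go to 5, an L position)
n=14: L (options 8(W), 7(W), 6(W) are all W)
n=15: L (options 9(W), 8(W), 7(W) are all W)
n=16: L (options 10(W), 9(W), 8(W) are all W)
n=17: L (options 11(W), 10(W), 9(W) are all W)
n=18: L (options 12(W), 11(W), 10(W) are all W)
n=19: L (options 13(W), 12(W), 11(W) are all W)

8: W, 19: L, 9: W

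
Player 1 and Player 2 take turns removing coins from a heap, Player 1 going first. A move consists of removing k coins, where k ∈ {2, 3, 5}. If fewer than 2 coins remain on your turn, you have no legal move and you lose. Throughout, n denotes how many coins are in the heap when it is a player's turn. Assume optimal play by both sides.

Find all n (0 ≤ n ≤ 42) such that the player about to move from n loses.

0, 1, 7, 8, 14, 15, 21, 22, 28, 29, 35, 36, 42

Build the W/L table. Terminal = L. A non-terminal position is W if it has a move to some L; otherwise it is L.
n=0: no move → L
n=1: no move → L
n=2: reaches L-position 0 → W
n=3: reaches L-position 1 → W
n=4: reaches L-position 1 → W
n=5: reaches L-position 0 → W
n=6: reaches L-position 1 → W
n=7: only reaches 5(W), 4(W), 2(W), all W → L
n=8: only reaches 6(W), 5(W), 3(W), all W → L
n=9: reaches L-position 7 → W
n=10: reaches L-position 8 → W
n=11: reaches L-position 8 → W
n=12: reaches L-position 7 → W
n=13: reaches L-position 8 → W
n=14: only reaches 12(W), 11(W), 9(W), all W → L
n=15: only reaches 13(W), 12(W), 10(W), all W → L
n=16: reaches L-position 14 → W
n=17: reaches L-position 15 → W
n=18: reaches L-position 15 → W
n=19: reaches L-position 14 → W
n=20: reaches L-position 15 → W
n=21: only reaches 19(W), 18(W), 16(W), all W → L
n=22: only reaches 20(W), 19(W), 17(W), all W → L
n=23: reaches L-position 21 → W
n=24: reaches L-position 22 → W
n=25: reaches L-position 22 → W
n=26: reaches L-position 21 → W
n=27: reaches L-position 22 → W
n=28: only reaches 26(W), 25(W), 23(W), all W → L
n=29: only reaches 27(W), 26(W), 24(W), all W → L
n=30: reaches L-position 28 → W
n=31: reaches L-position 29 → W
n=32: reaches L-position 29 → W
n=33: reaches L-position 28 → W
n=34: reaches L-position 29 → W
n=35: only reaches 33(W), 32(W), 30(W), all W → L
n=36: only reaches 34(W), 33(W), 31(W), all W → L
n=37: reaches L-position 35 → W
n=38: reaches L-position 36 → W
n=39: reaches L-position 36 → W
n=40: reaches L-position 35 → W
n=41: reaches L-position 36 → W
n=42: only reaches 40(W), 39(W), 37(W), all W → L
Reading off the rows marked L gives the requested list; there are 13 such values of n.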